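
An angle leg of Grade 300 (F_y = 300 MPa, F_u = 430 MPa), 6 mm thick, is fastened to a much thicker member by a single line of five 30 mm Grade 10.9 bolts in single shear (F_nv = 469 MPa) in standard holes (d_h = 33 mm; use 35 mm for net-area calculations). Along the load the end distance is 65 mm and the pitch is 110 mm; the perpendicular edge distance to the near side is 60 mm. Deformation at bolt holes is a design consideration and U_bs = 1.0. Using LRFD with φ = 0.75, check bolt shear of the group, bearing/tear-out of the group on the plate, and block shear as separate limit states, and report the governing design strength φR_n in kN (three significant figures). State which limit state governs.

486 kN (block shear governs)

Bolt shear: A_b = π·30²/4 = 706.9 mm²; R_n = 469 × 706.9 × 5 × 1 / 1000 = 1658 kN → 0.75 × 1658 = 1240 kN.
Bearing: edge l_c = 48.5, r_n = 150.2 kN; interior l_c = 77, r_n = 185.8 kN; R_n = 150.2 + 4·185.8 = 893.2 kN → 670 kN.
Block shear: A_gv = 3030, A_nv = 2085, A_nt = 255 mm²; R_n = min(0.6F_uA_nv, 0.6F_yA_gv) + U_bs·F_u·A_nt = 647.6 kN → 486 kN.
Block shear governs: 486 kN.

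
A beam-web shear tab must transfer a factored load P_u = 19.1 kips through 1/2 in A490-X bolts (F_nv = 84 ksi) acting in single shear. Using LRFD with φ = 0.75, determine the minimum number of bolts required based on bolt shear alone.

A_b = π·0.5²/4 = 0.1963 in².
Per-bolt design strength φR_n = 0.75 × 84 × 0.1963 × 1 = 12.37 kips.
n ≥ 19.1 / 12.37 = 1.544 → use 2 bolts.

2 bolts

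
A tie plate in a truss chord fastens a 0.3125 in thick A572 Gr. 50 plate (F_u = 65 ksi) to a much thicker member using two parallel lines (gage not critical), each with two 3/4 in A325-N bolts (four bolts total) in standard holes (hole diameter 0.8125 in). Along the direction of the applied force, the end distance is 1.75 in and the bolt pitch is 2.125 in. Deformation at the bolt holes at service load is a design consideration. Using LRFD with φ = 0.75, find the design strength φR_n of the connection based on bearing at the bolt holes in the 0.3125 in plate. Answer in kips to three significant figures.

97.1 kips

Per bolt r_n = 1.2 l_c t F_u ≤ 2.4 d t F_u; upper limit = 2.4 × 0.75 × 0.3125 × 65 = 36.56 kips.
Edge bolt: l_c = 1.75 − 0.8125/2 = 1.344 in → 1.2 × 1.344 × 0.3125 × 65 = 32.75 → r_n = 32.75 kips.
Interior bolts: l_c = 2.125 − 0.8125 = 1.312 in → 1.2 × 1.312 × 0.3125 × 65 = 31.99 → r_n = 31.99 kips.
R_n = 2 × 32.75 + 2 × 31.99 = 129.5 kips.
Design strength φR_n = 0.75 × 129.5 = 97.1 kips.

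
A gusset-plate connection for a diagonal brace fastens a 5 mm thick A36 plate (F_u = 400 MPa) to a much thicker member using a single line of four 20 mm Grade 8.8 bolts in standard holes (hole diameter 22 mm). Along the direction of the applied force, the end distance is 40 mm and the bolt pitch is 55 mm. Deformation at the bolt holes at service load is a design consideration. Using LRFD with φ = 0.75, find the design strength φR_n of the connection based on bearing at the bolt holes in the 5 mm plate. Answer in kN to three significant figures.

Per bolt r_n = 1.2 l_c t F_u ≤ 2.4 d t F_u; upper limit = 2.4 × 20 × 5 × 400 / 1000 = 96 kN.
Edge bolt: l_c = 40 − 22/2 = 29 mm → 1.2 × 29 × 5 × 400 / 1000 = 69.6 → r_n = 69.6 kN.
Interior bolts: l_c = 55 − 22 = 33 mm → 1.2 × 33 × 5 × 400 / 1000 = 79.2 → r_n = 79.2 kN.
R_n = 1 × 69.6 + 3 × 79.2 = 307.2 kN.
Design strength φR_n = 0.75 × 307.2 = 230 kN.

230 kN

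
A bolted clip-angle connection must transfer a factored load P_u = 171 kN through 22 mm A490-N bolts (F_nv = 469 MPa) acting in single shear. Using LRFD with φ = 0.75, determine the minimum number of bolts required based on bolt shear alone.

2 bolts

A_b = π·22²/4 = 380.1 mm².
Per-bolt design strength φR_n = 0.75 × 469 × 380.1 × 1 / 1000 = 133.7 kN.
n ≥ 171 / 133.7 = 1.279 → use 2 bolts.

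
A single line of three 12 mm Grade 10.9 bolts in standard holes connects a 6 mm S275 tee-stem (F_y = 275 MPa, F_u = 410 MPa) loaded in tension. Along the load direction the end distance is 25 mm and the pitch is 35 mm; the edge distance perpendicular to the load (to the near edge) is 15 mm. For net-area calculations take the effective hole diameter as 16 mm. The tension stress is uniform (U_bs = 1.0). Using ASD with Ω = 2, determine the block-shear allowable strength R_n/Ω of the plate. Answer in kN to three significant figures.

49.2 kN

Shear plane L_v = 25 + 2·35 = 95 mm; A_gv = 95 × 6 = 570 mm².
A_nv = (95 − 2.5·16) × 6 = 330 mm².
A_nt = (15 − 0.5·16) × 6 = 42 mm².
0.6 F_u A_nv = 81.18 kN; 0.6 F_y A_gv = 94.05 kN → shear rupture governs the shear term.
R_n = 81.18 + 1.0 × 410 × 42 / 1000 = 98.4 kN.
Allowable strength R_n/Ω = 98.4 / 2 = 49.2 kN.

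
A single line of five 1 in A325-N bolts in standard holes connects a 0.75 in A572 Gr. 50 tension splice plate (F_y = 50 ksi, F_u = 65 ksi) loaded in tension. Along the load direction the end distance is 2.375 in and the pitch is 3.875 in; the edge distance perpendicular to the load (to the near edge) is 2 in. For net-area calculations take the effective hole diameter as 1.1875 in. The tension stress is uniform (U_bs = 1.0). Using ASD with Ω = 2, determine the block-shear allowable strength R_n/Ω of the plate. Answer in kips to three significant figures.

Shear plane L_v = 2.375 + 4·3.875 = 17.88 in; A_gv = 17.88 × 0.75 = 13.41 in².
A_nv = (17.88 − 4.5·1.1875) × 0.75 = 9.398 in².
A_nt = (2 − 0.5·1.1875) × 0.75 = 1.055 in².
0.6 F_u A_nv = 366.5 kips; 0.6 F_y A_gv = 402.2 kips → shear rupture governs the shear term.
R_n = 366.5 + 1.0 × 65 × 1.055 = 435.1 kips.
Allowable strength R_n/Ω = 435.1 / 2 = 218 kips.

218 kips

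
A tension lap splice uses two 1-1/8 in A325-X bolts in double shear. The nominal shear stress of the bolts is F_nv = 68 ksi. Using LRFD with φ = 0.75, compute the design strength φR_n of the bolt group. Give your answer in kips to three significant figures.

A_b = π × 1.125² / 4 = 0.994 in².
R_n = F_nv · A_b · n · n_s = 68 × 0.994 × 2 × 2 = 270.4 kips.
Design strength φR_n = 0.75 × 270.4 = 203 kips.

203 kips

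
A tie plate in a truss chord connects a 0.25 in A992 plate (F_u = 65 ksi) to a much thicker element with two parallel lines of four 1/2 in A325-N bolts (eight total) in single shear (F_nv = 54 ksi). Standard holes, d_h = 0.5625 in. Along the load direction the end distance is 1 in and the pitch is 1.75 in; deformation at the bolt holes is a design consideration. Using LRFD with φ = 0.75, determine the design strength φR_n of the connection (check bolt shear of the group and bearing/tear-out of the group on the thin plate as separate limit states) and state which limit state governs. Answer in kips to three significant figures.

Bolt shear: A_b = π·0.5²/4 = 0.1963 in²; R_n = 54 × 0.1963 × 8 × 1 = 84.82 kips → 0.75 × 84.82 = 63.6 kips.
Bearing (1.2 l_c t F_u ≤ 2.4 d t F_u): upper limit = 2.4·0.5·0.25·65 = 19.5 kips.
  Edge l_c = 1 − 0.5625/2 = 0.7188 → r_n = 14.02 kips; interior l_c = 1.75 − 0.5625 = 1.188 → r_n = 19.5 kips.
  R_n,bearing = 2·14.02 + 6·19.5 = 145 kips → 0.75 × 145 = 109 kips.
Bolt shear governs: 63.6 kips.

63.6 kips (bolt shear governs)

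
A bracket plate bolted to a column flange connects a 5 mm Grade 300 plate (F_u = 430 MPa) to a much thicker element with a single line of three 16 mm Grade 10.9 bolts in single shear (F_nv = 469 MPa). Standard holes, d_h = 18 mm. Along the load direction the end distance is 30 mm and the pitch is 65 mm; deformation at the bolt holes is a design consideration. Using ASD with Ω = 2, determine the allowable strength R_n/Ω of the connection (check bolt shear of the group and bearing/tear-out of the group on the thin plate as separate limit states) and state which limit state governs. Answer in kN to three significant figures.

110 kN (bearing governs)

Bolt shear: A_b = π·16²/4 = 201.1 mm²; R_n = 469 × 201.1 × 3 × 1 / 1000 = 282.9 kN → 282.9 / 2 = 141 kN.
Bearing (1.2 l_c t F_u ≤ 2.4 d t F_u): upper limit = 2.4·16·5·430 / 1000 = 82.56 kN.
  Edge l_c = 30 − 18/2 = 21 → r_n = 54.18 kN; interior l_c = 65 − 18 = 47 → r_n = 82.56 kN.
  R_n,bearing = 1·54.18 + 2·82.56 = 219.3 kN → 219.3 / 2 = 110 kN.
Bearing governs: 110 kN.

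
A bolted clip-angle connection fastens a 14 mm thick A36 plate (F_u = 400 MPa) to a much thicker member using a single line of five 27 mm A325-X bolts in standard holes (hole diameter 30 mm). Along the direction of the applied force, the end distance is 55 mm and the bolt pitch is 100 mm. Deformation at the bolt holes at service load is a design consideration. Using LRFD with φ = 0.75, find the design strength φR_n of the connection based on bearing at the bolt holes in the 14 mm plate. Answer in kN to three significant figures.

1290 kN

Per bolt r_n = 1.2 l_c t F_u ≤ 2.4 d t F_u; upper limit = 2.4 × 27 × 14 × 400 / 1000 = 362.9 kN.
Edge bolt: l_c = 55 − 30/2 = 40 mm → 1.2 × 40 × 14 × 400 / 1000 = 268.8 → r_n = 268.8 kN.
Interior bolts: l_c = 100 − 30 = 70 mm → 1.2 × 70 × 14 × 400 / 1000 = 470.4 → r_n = 362.9 kN.
R_n = 1 × 268.8 + 4 × 362.9 = 1720 kN.
Design strength φR_n = 0.75 × 1720 = 1290 kN.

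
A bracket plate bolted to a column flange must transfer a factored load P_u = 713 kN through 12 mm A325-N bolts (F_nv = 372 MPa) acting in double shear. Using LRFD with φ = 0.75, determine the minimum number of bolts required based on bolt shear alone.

A_b = π·12²/4 = 113.1 mm².
Per-bolt design strength φR_n = 0.75 × 372 × 113.1 × 2 / 1000 = 63.11 kN.
n ≥ 713 / 63.11 = 11.3 → use 12 bolts.

12 bolts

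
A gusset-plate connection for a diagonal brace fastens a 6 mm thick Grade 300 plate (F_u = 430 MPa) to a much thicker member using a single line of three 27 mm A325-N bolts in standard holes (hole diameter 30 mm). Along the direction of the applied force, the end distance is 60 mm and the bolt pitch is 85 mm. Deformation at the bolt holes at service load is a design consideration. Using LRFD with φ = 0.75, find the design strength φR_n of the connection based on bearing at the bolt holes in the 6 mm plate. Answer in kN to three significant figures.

Per bolt r_n = 1.2 l_c t F_u ≤ 2.4 d t F_u; upper limit = 2.4 × 27 × 6 × 430 / 1000 = 167.2 kN.
Edge bolt: l_c = 60 − 30/2 = 45 mm → 1.2 × 45 × 6 × 430 / 1000 = 139.3 → r_n = 139.3 kN.
Interior bolts: l_c = 85 − 30 = 55 mm → 1.2 × 55 × 6 × 430 / 1000 = 170.3 → r_n = 167.2 kN.
R_n = 1 × 139.3 + 2 × 167.2 = 473.7 kN.
Design strength φR_n = 0.75 × 473.7 = 355 kN.

355 kN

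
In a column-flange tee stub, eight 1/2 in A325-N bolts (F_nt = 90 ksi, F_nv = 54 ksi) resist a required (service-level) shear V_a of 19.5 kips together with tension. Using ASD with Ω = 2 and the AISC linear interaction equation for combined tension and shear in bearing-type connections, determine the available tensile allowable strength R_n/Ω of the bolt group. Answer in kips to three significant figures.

59.4 kips

A_b = π·0.5²/4 = 0.1963 in²; f_rv = 19.5 / (8 × 0.1963) = 12.41 ksi.
F'_nt = 1.3 F_nt − (Ω F_nt / F_nv) f_rv = 1.3·90 − (2·90/54)·12.41 = 75.62 ksi, capped at F_nt → F'_nt = 75.62 ksi.
R_n = F'_nt · A_b · n = 75.62 × 0.1963 × 8 = 118.8 kips.
Allowable strength R_n/Ω = 118.8 / 2 = 59.4 kips.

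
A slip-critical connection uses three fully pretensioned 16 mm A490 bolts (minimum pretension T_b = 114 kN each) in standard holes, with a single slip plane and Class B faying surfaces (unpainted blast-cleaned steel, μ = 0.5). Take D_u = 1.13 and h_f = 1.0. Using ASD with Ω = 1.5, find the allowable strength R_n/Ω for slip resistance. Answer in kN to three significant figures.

129 kN

R_n = μ · D_u · h_f · T_b · n_s · n_b = 0.5 × 1.13 × 1.0 × 114 × 1 × 3 = 193.2 kN.
Allowable strength R_n/Ω = 193.2 / 1.5 = 129 kN.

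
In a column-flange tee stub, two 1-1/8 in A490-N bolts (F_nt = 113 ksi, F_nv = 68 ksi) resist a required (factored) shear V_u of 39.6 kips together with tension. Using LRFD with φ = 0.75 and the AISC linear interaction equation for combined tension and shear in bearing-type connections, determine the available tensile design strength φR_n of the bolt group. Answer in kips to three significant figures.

A_b = π·1.125²/4 = 0.994 in²; f_rv = 39.6 / (2 × 0.994) = 19.92 ksi.
F'_nt = 1.3 F_nt − (F_nt / φF_nv) f_rv = 1.3·113 − (113/(0.75·68))·19.92 = 102.8 ksi, capped at F_nt → F'_nt = 102.8 ksi.
R_n = F'_nt · A_b · n = 102.8 × 0.994 × 2 = 204.3 kips.
Design strength φR_n = 0.75 × 204.3 = 153 kips.

153 kips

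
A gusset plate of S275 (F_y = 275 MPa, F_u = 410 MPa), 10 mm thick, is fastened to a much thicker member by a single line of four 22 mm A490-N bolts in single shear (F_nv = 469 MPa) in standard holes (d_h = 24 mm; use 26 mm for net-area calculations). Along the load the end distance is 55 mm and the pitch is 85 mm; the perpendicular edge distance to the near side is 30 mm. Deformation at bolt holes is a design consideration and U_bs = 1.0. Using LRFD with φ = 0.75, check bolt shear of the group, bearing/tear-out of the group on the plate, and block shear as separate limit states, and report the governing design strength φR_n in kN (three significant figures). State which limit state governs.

Bolt shear: A_b = π·22²/4 = 380.1 mm²; R_n = 469 × 380.1 × 4 × 1 / 1000 = 713.1 kN → 0.75 × 713.1 = 535 kN.
Bearing: edge l_c = 43, r_n = 211.6 kN; interior l_c = 61, r_n = 216.5 kN; R_n = 211.6 + 3·216.5 = 861 kN → 646 kN.
Block shear: A_gv = 3100, A_nv = 2190, A_nt = 170 mm²; R_n = min(0.6F_uA_nv, 0.6F_yA_gv) + U_bs·F_u·A_nt = 581.2 kN → 436 kN.
Block shear governs: 436 kN.

436 kN (block shear governs)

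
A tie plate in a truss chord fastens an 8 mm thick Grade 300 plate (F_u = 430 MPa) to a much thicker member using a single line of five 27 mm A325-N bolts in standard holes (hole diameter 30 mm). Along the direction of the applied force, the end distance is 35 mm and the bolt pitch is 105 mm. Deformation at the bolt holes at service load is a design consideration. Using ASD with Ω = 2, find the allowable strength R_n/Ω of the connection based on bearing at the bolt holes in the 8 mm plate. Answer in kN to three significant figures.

487 kN

Per bolt r_n = 1.2 l_c t F_u ≤ 2.4 d t F_u; upper limit = 2.4 × 27 × 8 × 430 / 1000 = 222.9 kN.
Edge bolt: l_c = 35 − 30/2 = 20 mm → 1.2 × 20 × 8 × 430 / 1000 = 82.56 → r_n = 82.56 kN.
Interior bolts: l_c = 105 − 30 = 75 mm → 1.2 × 75 × 8 × 430 / 1000 = 309.6 → r_n = 222.9 kN.
R_n = 1 × 82.56 + 4 × 222.9 = 974.2 kN.
Allowable strength R_n/Ω = 974.2 / 2 = 487 kN.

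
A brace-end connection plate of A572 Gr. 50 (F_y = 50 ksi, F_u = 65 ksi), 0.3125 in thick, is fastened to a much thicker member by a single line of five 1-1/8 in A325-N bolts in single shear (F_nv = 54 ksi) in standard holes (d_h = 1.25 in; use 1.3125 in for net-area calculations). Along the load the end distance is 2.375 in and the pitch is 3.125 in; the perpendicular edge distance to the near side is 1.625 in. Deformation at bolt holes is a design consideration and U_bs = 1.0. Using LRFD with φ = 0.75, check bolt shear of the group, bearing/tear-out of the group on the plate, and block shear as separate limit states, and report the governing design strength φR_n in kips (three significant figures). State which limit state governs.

Bolt shear: A_b = π·1.125²/4 = 0.994 in²; R_n = 54 × 0.994 × 5 × 1 = 268.4 kips → 0.75 × 268.4 = 201 kips.
Bearing: edge l_c = 1.75, r_n = 42.66 kips; interior l_c = 1.875, r_n = 45.7 kips; R_n = 42.66 + 4·45.7 = 225.5 kips → 169 kips.
Block shear: A_gv = 4.648, A_nv = 2.803, A_nt = 0.3027 in²; R_n = min(0.6F_uA_nv, 0.6F_yA_gv) + U_bs·F_u·A_nt = 129 kips → 96.7 kips.
Block shear governs: 96.7 kips.

96.7 kips (block shear governs)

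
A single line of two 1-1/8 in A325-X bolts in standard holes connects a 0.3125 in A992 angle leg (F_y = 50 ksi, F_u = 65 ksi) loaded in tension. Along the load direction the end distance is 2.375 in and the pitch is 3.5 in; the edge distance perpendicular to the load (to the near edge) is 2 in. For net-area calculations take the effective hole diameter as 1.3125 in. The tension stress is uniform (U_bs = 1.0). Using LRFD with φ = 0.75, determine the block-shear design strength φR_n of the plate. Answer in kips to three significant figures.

Shear plane L_v = 2.375 + 1·3.5 = 5.875 in; A_gv = 5.875 × 0.3125 = 1.836 in².
A_nv = (5.875 − 1.5·1.3125) × 0.3125 = 1.221 in².
A_nt = (2 − 0.5·1.3125) × 0.3125 = 0.4199 in².
0.6 F_u A_nv = 47.61 kips; 0.6 F_y A_gv = 55.08 kips → shear rupture governs the shear term.
R_n = 47.61 + 1.0 × 65 × 0.4199 = 74.9 kips.
Design strength φR_n = 0.75 × 74.9 = 56.2 kips.

56.2 kips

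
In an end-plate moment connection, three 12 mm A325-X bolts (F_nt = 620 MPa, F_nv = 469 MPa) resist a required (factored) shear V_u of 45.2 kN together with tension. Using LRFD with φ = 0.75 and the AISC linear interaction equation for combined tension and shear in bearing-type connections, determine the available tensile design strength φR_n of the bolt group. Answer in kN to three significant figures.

145 kN

A_b = π·12²/4 = 113.1 mm²; f_rv = 45.2 × 1000 / (3 × 113.1) = 133.2 MPa.
F'_nt = 1.3 F_nt − (F_nt / φF_nv) f_rv = 1.3·620 − (620/(0.75·469))·133.2 = 571.2 MPa, capped at F_nt → F'_nt = 571.2 MPa.
R_n = F'_nt · A_b · n = 571.2 × 113.1 × 3 / 1000 = 193.8 kN.
Design strength φR_n = 0.75 × 193.8 = 145 kN.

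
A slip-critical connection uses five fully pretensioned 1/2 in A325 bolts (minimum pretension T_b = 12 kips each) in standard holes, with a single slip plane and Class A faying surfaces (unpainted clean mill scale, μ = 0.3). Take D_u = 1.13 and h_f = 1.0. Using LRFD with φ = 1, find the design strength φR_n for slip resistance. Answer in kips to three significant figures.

20.3 kips

R_n = μ · D_u · h_f · T_b · n_s · n_b = 0.3 × 1.13 × 1.0 × 12 × 1 × 5 = 20.34 kips.
Design strength φR_n = 1 × 20.34 = 20.3 kips.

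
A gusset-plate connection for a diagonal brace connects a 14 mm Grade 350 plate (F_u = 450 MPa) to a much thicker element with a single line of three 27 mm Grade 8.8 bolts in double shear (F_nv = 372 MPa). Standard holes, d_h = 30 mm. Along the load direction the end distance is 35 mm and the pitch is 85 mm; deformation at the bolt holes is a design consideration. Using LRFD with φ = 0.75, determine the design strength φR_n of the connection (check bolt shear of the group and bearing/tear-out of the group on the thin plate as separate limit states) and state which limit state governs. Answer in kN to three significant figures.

Bolt shear: A_b = π·27²/4 = 572.6 mm²; R_n = 372 × 572.6 × 3 × 2 / 1000 = 1278 kN → 0.75 × 1278 = 958 kN.
Bearing (1.2 l_c t F_u ≤ 2.4 d t F_u): upper limit = 2.4·27·14·450 / 1000 = 408.2 kN.
  Edge l_c = 35 − 30/2 = 20 → r_n = 151.2 kN; interior l_c = 85 − 30 = 55 → r_n = 408.2 kN.
  R_n,bearing = 1·151.2 + 2·408.2 = 967.7 kN → 0.75 × 967.7 = 726 kN.
Bearing governs: 726 kN.

726 kN (bearing governs)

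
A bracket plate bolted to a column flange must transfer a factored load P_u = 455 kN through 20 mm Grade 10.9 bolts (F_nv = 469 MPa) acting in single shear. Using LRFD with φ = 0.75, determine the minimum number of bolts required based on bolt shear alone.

A_b = π·20²/4 = 314.2 mm².
Per-bolt design strength φR_n = 0.75 × 469 × 314.2 × 1 / 1000 = 110.5 kN.
n ≥ 455 / 110.5 = 4.117 → use 5 bolts.

5 bolts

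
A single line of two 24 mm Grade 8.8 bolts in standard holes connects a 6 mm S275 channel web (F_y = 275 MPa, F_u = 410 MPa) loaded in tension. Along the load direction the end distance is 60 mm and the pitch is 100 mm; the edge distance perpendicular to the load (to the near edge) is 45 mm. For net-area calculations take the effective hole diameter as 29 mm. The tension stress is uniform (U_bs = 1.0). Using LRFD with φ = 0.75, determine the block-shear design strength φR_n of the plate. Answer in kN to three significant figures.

175 kN

Shear plane L_v = 60 + 1·100 = 160 mm; A_gv = 160 × 6 = 960 mm².
A_nv = (160 − 1.5·29) × 6 = 699 mm².
A_nt = (45 − 0.5·29) × 6 = 183 mm².
0.6 F_u A_nv = 172 kN; 0.6 F_y A_gv = 158.4 kN → shear yielding governs the shear term.
R_n = 158.4 + 1.0 × 410 × 183 / 1000 = 233.4 kN.
Design strength φR_n = 0.75 × 233.4 = 175 kN.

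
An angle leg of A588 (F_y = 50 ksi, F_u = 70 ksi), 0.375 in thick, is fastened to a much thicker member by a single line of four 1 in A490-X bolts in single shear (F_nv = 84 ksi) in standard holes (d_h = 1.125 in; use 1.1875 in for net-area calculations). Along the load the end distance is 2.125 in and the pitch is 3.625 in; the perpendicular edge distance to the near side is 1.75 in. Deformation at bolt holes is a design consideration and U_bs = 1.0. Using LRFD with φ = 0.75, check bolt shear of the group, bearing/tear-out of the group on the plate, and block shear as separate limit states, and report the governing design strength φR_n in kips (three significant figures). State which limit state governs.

Bolt shear: A_b = π·1²/4 = 0.7854 in²; R_n = 84 × 0.7854 × 4 × 1 = 263.9 kips → 0.75 × 263.9 = 198 kips.
Bearing: edge l_c = 1.562, r_n = 49.22 kips; interior l_c = 2.5, r_n = 63 kips; R_n = 49.22 + 3·63 = 238.2 kips → 179 kips.
Block shear: A_gv = 4.875, A_nv = 3.316, A_nt = 0.4336 in²; R_n = min(0.6F_uA_nv, 0.6F_yA_gv) + U_bs·F_u·A_nt = 169.6 kips → 127 kips.
Block shear governs: 127 kips.

127 kips (block shear governs)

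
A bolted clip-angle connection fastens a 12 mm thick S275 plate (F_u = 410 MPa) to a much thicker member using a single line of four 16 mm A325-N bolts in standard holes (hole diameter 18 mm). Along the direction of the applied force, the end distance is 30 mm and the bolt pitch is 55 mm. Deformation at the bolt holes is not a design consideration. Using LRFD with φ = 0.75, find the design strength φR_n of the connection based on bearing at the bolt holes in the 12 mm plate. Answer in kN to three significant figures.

Per bolt r_n = 1.5 l_c t F_u ≤ 3.0 d t F_u; upper limit = 3.0 × 16 × 12 × 410 / 1000 = 236.2 kN.
Edge bolt: l_c = 30 − 18/2 = 21 mm → 1.5 × 21 × 12 × 410 / 1000 = 155 → r_n = 155 kN.
Interior bolts: l_c = 55 − 18 = 37 mm → 1.5 × 37 × 12 × 410 / 1000 = 273.1 → r_n = 236.2 kN.
R_n = 1 × 155 + 3 × 236.2 = 863.5 kN.
Design strength φR_n = 0.75 × 863.5 = 648 kN.

648 kN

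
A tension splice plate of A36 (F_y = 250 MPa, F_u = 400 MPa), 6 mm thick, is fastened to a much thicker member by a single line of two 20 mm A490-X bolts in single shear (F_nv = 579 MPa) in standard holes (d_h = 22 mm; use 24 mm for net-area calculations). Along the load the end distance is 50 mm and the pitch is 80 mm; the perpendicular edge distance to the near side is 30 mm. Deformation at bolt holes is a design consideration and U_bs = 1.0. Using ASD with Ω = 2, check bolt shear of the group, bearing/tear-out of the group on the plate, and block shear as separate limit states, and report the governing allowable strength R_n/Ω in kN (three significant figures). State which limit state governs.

80.1 kN (block shear governs)

Bolt shear: A_b = π·20²/4 = 314.2 mm²; R_n = 579 × 314.2 × 2 × 1 / 1000 = 363.8 kN → 363.8 / 2 = 182 kN.
Bearing: edge l_c = 39, r_n = 112.3 kN; interior l_c = 58, r_n = 115.2 kN; R_n = 112.3 + 1·115.2 = 227.5 kN → 114 kN.
Block shear: A_gv = 780, A_nv = 564, A_nt = 108 mm²; R_n = min(0.6F_uA_nv, 0.6F_yA_gv) + U_bs·F_u·A_nt = 160.2 kN → 80.1 kN.
Block shear governs: 80.1 kN.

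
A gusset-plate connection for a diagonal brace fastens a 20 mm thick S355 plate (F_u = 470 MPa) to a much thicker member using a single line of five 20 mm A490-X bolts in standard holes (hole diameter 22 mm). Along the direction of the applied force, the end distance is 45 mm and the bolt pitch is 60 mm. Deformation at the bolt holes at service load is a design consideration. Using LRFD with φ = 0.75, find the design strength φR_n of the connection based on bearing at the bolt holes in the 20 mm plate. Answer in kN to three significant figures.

1570 kN

Per bolt r_n = 1.2 l_c t F_u ≤ 2.4 d t F_u; upper limit = 2.4 × 20 × 20 × 470 / 1000 = 451.2 kN.
Edge bolt: l_c = 45 − 22/2 = 34 mm → 1.2 × 34 × 20 × 470 / 1000 = 383.5 → r_n = 383.5 kN.
Interior bolts: l_c = 60 − 22 = 38 mm → 1.2 × 38 × 20 × 470 / 1000 = 428.6 → r_n = 428.6 kN.
R_n = 1 × 383.5 + 4 × 428.6 = 2098 kN.
Design strength φR_n = 0.75 × 2098 = 1570 kN.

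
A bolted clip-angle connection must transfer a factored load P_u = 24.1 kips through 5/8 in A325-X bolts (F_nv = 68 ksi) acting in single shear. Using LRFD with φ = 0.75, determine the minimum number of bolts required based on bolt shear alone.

2 bolts

A_b = π·0.625²/4 = 0.3068 in².
Per-bolt design strength φR_n = 0.75 × 68 × 0.3068 × 1 = 15.65 kips.
n ≥ 24.1 / 15.65 = 1.54 → use 2 bolts.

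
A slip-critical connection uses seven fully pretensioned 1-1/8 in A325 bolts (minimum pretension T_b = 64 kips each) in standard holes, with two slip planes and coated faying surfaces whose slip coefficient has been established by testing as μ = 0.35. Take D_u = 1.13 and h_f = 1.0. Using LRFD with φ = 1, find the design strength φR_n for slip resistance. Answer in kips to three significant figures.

354 kips

R_n = μ · D_u · h_f · T_b · n_s · n_b = 0.35 × 1.13 × 1.0 × 64 × 2 × 7 = 354.4 kips.
Design strength φR_n = 1 × 354.4 = 354 kips.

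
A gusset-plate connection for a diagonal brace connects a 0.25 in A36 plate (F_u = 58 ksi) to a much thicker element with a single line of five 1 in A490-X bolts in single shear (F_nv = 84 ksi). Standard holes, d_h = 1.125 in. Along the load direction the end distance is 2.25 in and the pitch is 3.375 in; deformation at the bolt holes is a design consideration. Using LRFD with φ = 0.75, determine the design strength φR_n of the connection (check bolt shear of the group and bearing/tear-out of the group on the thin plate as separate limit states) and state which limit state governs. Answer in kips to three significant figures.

Bolt shear: A_b = π·1²/4 = 0.7854 in²; R_n = 84 × 0.7854 × 5 × 1 = 329.9 kips → 0.75 × 329.9 = 247 kips.
Bearing (1.2 l_c t F_u ≤ 2.4 d t F_u): upper limit = 2.4·1·0.25·58 = 34.8 kips.
  Edge l_c = 2.25 − 1.125/2 = 1.688 → r_n = 29.36 kips; interior l_c = 3.375 − 1.125 = 2.25 → r_n = 34.8 kips.
  R_n,bearing = 1·29.36 + 4·34.8 = 168.6 kips → 0.75 × 168.6 = 126 kips.
Bearing governs: 126 kips.

126 kips (bearing governs)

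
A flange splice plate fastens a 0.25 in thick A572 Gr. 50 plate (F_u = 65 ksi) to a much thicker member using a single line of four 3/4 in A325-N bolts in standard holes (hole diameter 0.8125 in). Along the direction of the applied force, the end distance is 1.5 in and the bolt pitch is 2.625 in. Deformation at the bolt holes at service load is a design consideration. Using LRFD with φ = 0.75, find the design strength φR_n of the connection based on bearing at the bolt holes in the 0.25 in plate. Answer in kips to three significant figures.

Per bolt r_n = 1.2 l_c t F_u ≤ 2.4 d t F_u; upper limit = 2.4 × 0.75 × 0.25 × 65 = 29.25 kips.
Edge bolt: l_c = 1.5 − 0.8125/2 = 1.094 in → 1.2 × 1.094 × 0.25 × 65 = 21.33 → r_n = 21.33 kips.
Interior bolts: l_c = 2.625 − 0.8125 = 1.812 in → 1.2 × 1.812 × 0.25 × 65 = 35.34 → r_n = 29.25 kips.
R_n = 1 × 21.33 + 3 × 29.25 = 109.1 kips.
Design strength φR_n = 0.75 × 109.1 = 81.8 kips.

81.8 kips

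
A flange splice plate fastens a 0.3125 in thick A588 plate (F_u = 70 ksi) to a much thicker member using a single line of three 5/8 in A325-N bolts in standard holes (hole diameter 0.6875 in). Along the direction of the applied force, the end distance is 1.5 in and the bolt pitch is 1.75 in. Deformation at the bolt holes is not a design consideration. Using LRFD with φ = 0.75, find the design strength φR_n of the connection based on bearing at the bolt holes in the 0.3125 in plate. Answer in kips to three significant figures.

80.7 kips

Per bolt r_n = 1.5 l_c t F_u ≤ 3.0 d t F_u; upper limit = 3.0 × 0.625 × 0.3125 × 70 = 41.02 kips.
Edge bolt: l_c = 1.5 − 0.6875/2 = 1.156 in → 1.5 × 1.156 × 0.3125 × 70 = 37.94 → r_n = 37.94 kips.
Interior bolts: l_c = 1.75 − 0.6875 = 1.062 in → 1.5 × 1.062 × 0.3125 × 70 = 34.86 → r_n = 34.86 kips.
R_n = 1 × 37.94 + 2 × 34.86 = 107.7 kips.
Design strength φR_n = 0.75 × 107.7 = 80.7 kips.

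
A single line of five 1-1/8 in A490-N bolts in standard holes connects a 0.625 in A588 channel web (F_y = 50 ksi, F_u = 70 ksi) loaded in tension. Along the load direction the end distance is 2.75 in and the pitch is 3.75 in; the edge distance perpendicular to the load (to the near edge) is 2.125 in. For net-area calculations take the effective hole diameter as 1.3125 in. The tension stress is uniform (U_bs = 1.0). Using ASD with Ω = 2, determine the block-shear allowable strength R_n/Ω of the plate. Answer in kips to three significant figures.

188 kips

Shear plane L_v = 2.75 + 4·3.75 = 17.75 in; A_gv = 17.75 × 0.625 = 11.09 in².
A_nv = (17.75 − 4.5·1.3125) × 0.625 = 7.402 in².
A_nt = (2.125 − 0.5·1.3125) × 0.625 = 0.918 in².
0.6 F_u A_nv = 310.9 kips; 0.6 F_y A_gv = 332.8 kips → shear rupture governs the shear term.
R_n = 310.9 + 1.0 × 70 × 0.918 = 375.2 kips.
Allowable strength R_n/Ω = 375.2 / 2 = 188 kips.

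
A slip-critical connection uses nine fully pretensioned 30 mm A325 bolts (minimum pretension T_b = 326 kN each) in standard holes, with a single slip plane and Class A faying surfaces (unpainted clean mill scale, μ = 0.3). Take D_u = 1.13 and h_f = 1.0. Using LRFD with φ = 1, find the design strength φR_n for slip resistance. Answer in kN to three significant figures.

995 kN

R_n = μ · D_u · h_f · T_b · n_s · n_b = 0.3 × 1.13 × 1.0 × 326 × 1 × 9 = 994.6 kN.
Design strength φR_n = 1 × 994.6 = 995 kN.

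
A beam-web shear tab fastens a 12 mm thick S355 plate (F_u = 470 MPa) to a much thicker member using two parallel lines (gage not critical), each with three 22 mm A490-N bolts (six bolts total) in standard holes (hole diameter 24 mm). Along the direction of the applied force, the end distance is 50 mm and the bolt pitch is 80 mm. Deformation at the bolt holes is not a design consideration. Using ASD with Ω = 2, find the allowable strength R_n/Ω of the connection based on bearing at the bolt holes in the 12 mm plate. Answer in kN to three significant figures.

Per bolt r_n = 1.5 l_c t F_u ≤ 3.0 d t F_u; upper limit = 3.0 × 22 × 12 × 470 / 1000 = 372.2 kN.
Edge bolt: l_c = 50 − 24/2 = 38 mm → 1.5 × 38 × 12 × 470 / 1000 = 321.5 → r_n = 321.5 kN.
Interior bolts: l_c = 80 − 24 = 56 mm → 1.5 × 56 × 12 × 470 / 1000 = 473.8 → r_n = 372.2 kN.
R_n = 2 × 321.5 + 4 × 372.2 = 2132 kN.
Allowable strength R_n/Ω = 2132 / 2 = 1070 kN.

1070 kN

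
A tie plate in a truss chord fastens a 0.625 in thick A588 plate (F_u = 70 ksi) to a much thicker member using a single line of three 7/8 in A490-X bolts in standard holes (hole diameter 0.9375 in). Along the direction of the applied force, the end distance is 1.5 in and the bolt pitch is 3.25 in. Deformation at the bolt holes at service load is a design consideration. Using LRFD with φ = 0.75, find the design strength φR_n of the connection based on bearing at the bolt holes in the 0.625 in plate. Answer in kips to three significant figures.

Per bolt r_n = 1.2 l_c t F_u ≤ 2.4 d t F_u; upper limit = 2.4 × 0.875 × 0.625 × 70 = 91.88 kips.
Edge bolt: l_c = 1.5 − 0.9375/2 = 1.031 in → 1.2 × 1.031 × 0.625 × 70 = 54.14 → r_n = 54.14 kips.
Interior bolts: l_c = 3.25 − 0.9375 = 2.312 in → 1.2 × 2.312 × 0.625 × 70 = 121.4 → r_n = 91.88 kips.
R_n = 1 × 54.14 + 2 × 91.88 = 237.9 kips.
Design strength φR_n = 0.75 × 237.9 = 178 kips.

178 kips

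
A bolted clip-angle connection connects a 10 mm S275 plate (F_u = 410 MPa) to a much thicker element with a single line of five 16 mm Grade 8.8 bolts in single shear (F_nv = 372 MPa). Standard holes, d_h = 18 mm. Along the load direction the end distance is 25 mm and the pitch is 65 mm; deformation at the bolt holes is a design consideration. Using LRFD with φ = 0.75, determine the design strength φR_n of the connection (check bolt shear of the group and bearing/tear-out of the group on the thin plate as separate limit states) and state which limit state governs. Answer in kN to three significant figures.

Bolt shear: A_b = π·16²/4 = 201.1 mm²; R_n = 372 × 201.1 × 5 × 1 / 1000 = 374 kN → 0.75 × 374 = 280 kN.
Bearing (1.2 l_c t F_u ≤ 2.4 d t F_u): upper limit = 2.4·16·10·410 / 1000 = 157.4 kN.
  Edge l_c = 25 − 18/2 = 16 → r_n = 78.72 kN; interior l_c = 65 − 18 = 47 → r_n = 157.4 kN.
  R_n,bearing = 1·78.72 + 4·157.4 = 708.5 kN → 0.75 × 708.5 = 531 kN.
Bolt shear governs: 280 kN.

280 kN (bolt shear governs)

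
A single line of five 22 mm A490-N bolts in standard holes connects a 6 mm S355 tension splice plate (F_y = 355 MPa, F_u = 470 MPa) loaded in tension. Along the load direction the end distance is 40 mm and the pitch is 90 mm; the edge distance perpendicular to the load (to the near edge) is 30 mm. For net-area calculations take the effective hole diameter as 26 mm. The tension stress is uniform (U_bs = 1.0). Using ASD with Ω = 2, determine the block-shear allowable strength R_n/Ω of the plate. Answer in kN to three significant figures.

Shear plane L_v = 40 + 4·90 = 400 mm; A_gv = 400 × 6 = 2400 mm².
A_nv = (400 − 4.5·26) × 6 = 1698 mm².
A_nt = (30 − 0.5·26) × 6 = 102 mm².
0.6 F_u A_nv = 478.8 kN; 0.6 F_y A_gv = 511.2 kN → shear rupture governs the shear term.
R_n = 478.8 + 1.0 × 470 × 102 / 1000 = 526.8 kN.
Allowable strength R_n/Ω = 526.8 / 2 = 263 kN.

263 kN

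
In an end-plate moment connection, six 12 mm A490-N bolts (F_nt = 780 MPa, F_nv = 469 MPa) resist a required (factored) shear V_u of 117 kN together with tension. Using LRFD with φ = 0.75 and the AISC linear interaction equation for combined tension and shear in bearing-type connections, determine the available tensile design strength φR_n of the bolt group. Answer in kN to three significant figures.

A_b = π·12²/4 = 113.1 mm²; f_rv = 117 × 1000 / (6 × 113.1) = 172.4 MPa.
F'_nt = 1.3 F_nt − (F_nt / φF_nv) f_rv = 1.3·780 − (780/(0.75·469))·172.4 = 631.7 MPa, capped at F_nt → F'_nt = 631.7 MPa.
R_n = F'_nt · A_b · n = 631.7 × 113.1 × 6 / 1000 = 428.6 kN.
Design strength φR_n = 0.75 × 428.6 = 321 kN.

321 kN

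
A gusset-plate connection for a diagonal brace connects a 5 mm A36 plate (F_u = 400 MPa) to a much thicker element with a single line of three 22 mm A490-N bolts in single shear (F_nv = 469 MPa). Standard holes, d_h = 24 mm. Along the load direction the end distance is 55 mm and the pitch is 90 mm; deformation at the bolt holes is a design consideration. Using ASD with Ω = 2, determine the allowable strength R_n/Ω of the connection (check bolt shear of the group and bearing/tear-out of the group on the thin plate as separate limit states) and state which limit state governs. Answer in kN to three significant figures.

Bolt shear: A_b = π·22²/4 = 380.1 mm²; R_n = 469 × 380.1 × 3 × 1 / 1000 = 534.8 kN → 534.8 / 2 = 267 kN.
Bearing (1.2 l_c t F_u ≤ 2.4 d t F_u): upper limit = 2.4·22·5·400 / 1000 = 105.6 kN.
  Edge l_c = 55 − 24/2 = 43 → r_n = 103.2 kN; interior l_c = 90 − 24 = 66 → r_n = 105.6 kN.
  R_n,bearing = 1·103.2 + 2·105.6 = 314.4 kN → 314.4 / 2 = 157 kN.
Bearing governs: 157 kN.

157 kN (bearing governs)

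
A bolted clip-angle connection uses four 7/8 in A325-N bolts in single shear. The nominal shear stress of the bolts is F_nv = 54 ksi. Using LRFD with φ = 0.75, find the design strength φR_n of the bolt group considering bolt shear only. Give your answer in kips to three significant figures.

A_b = π × 0.875² / 4 = 0.6013 in².
R_n = F_nv · A_b · n · n_s = 54 × 0.6013 × 4 × 1 = 129.9 kips.
Design strength φR_n = 0.75 × 129.9 = 97.4 kips.

97.4 kips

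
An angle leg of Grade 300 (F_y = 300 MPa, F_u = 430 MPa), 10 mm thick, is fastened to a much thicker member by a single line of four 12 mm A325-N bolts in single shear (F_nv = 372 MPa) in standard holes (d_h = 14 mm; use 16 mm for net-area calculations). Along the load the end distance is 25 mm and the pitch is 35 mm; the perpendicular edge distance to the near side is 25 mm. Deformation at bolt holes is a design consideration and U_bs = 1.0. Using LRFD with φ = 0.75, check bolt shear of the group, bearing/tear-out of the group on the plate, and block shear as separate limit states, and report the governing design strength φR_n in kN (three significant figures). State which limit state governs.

Bolt shear: A_b = π·12²/4 = 113.1 mm²; R_n = 372 × 113.1 × 4 × 1 / 1000 = 168.3 kN → 0.75 × 168.3 = 126 kN.
Bearing: edge l_c = 18, r_n = 92.88 kN; interior l_c = 21, r_n = 108.4 kN; R_n = 92.88 + 3·108.4 = 418 kN → 313 kN.
Block shear: A_gv = 1300, A_nv = 740, A_nt = 170 mm²; R_n = min(0.6F_uA_nv, 0.6F_yA_gv) + U_bs·F_u·A_nt = 264 kN → 198 kN.
Bolt shear governs: 126 kN.

126 kN (bolt shear governs)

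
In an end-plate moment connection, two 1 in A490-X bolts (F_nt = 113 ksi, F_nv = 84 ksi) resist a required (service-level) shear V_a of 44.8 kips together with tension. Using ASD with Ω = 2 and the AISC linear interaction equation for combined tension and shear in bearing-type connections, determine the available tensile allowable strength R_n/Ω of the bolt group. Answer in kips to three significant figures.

A_b = π·1²/4 = 0.7854 in²; f_rv = 44.8 / (2 × 0.7854) = 28.52 ksi.
F'_nt = 1.3 F_nt − (Ω F_nt / F_nv) f_rv = 1.3·113 − (2·113/84)·28.52 = 70.17 ksi, capped at F_nt → F'_nt = 70.17 ksi.
R_n = F'_nt · A_b · n = 70.17 × 0.7854 × 2 = 110.2 kips.
Allowable strength R_n/Ω = 110.2 / 2 = 55.1 kips.

55.1 kips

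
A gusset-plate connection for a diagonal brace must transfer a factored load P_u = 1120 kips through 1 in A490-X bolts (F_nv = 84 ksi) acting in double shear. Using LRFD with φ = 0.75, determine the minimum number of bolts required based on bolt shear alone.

12 bolts

A_b = π·1²/4 = 0.7854 in².
Per-bolt design strength φR_n = 0.75 × 84 × 0.7854 × 2 = 98.96 kips.
n ≥ 1120 / 98.96 = 11.32 → use 12 bolts.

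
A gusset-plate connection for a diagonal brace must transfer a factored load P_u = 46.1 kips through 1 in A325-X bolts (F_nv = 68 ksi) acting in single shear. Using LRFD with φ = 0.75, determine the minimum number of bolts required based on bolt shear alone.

2 bolts

A_b = π·1²/4 = 0.7854 in².
Per-bolt design strength φR_n = 0.75 × 68 × 0.7854 × 1 = 40.06 kips.
n ≥ 46.1 / 40.06 = 1.151 → use 2 bolts.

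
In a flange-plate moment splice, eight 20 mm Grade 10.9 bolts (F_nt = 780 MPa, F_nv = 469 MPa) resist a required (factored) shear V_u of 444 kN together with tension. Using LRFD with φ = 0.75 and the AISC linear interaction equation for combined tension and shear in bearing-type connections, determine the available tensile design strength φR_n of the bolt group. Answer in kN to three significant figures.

1170 kN

A_b = π·20²/4 = 314.2 mm²; f_rv = 444 × 1000 / (8 × 314.2) = 176.7 MPa.
F'_nt = 1.3 F_nt − (F_nt / φF_nv) f_rv = 1.3·780 − (780/(0.75·469))·176.7 = 622.3 MPa, capped at F_nt → F'_nt = 622.3 MPa.
R_n = F'_nt · A_b · n = 622.3 × 314.2 × 8 / 1000 = 1564 kN.
Design strength φR_n = 0.75 × 1564 = 1170 kN.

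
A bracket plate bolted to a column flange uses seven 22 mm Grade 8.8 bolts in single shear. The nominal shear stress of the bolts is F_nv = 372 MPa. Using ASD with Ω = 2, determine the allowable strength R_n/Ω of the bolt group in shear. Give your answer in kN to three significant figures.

495 kN

A_b = π × 22² / 4 = 380.1 mm².
R_n = F_nv · A_b · n · n_s = 372 × 380.1 × 7 × 1 / 1000 = 989.9 kN.
Allowable strength R_n/Ω = 989.9 / 2 = 495 kN.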